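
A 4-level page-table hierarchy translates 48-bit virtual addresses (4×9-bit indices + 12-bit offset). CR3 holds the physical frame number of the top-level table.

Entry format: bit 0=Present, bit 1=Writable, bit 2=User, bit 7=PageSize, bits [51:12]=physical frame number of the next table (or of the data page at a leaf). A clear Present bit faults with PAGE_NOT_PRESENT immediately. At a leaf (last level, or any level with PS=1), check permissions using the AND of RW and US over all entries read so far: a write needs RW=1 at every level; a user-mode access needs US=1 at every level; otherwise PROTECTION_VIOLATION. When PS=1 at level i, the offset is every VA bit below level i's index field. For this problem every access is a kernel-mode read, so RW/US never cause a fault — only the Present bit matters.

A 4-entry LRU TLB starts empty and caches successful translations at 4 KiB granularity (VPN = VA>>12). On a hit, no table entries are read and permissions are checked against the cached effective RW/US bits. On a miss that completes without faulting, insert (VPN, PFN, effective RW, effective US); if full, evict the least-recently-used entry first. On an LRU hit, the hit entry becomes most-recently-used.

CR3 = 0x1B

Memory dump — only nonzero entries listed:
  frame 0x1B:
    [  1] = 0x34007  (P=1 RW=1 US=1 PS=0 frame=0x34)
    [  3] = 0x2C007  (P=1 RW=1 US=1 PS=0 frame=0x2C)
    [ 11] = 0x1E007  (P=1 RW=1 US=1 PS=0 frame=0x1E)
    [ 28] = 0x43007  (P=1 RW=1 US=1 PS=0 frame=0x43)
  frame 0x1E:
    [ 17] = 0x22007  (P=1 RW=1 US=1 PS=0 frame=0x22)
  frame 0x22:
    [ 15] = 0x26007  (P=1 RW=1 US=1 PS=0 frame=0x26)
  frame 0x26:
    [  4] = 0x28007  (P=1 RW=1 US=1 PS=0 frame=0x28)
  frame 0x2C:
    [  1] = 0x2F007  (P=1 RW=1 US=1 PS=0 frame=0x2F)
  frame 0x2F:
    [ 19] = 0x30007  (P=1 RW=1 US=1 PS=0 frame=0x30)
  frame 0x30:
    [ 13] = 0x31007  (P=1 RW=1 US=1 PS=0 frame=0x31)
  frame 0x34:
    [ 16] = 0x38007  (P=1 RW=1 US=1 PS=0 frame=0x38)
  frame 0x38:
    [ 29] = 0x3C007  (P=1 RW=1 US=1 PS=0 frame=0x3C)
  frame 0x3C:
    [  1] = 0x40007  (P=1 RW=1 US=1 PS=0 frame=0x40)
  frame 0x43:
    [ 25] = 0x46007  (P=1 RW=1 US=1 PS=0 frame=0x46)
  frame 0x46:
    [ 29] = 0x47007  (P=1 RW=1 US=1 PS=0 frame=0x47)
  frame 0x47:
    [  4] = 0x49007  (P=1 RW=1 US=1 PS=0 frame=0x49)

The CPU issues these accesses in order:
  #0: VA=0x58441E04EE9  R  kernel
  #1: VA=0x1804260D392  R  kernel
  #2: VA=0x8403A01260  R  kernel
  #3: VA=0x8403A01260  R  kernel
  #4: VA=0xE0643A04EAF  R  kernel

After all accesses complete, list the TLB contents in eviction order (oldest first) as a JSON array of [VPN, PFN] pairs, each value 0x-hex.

Walk each access:
#0 VA=0x58441E04EE9 (r,kernel):
  [0] read 0x1B idx=11: raw=0x1E007 flags P=1 W=1 U=1 S=0
  [1] read 0x1E idx=17: raw=0x22007 flags P=1 W=1 U=1 S=0
  [2] read 0x22 idx=15: raw=0x26007 flags P=1 W=1 U=1 S=0
  [3] read 0x26 idx=4: raw=0x28007 flags P=1 W=1 U=1 S=0
  → PA=0x28EE9  (4 entries read)
#1 VA=0x1804260D392 (r,kernel):
  [0] read 0x1B idx=3: raw=0x2C007 flags P=1 W=1 U=1 S=0
  [1] read 0x2C idx=1: raw=0x2F007 flags P=1 W=1 U=1 S=0
  [2] read 0x2F idx=19: raw=0x30007 flags P=1 W=1 U=1 S=0
  [3] read 0x30 idx=13: raw=0x31007 flags P=1 W=1 U=1 S=0
  → PA=0x31392  (4 entries read)
#2 VA=0x8403A01260 (r,kernel):
  [0] read 0x1B idx=1: raw=0x34007 flags P=1 W=1 U=1 S=0
  [1] read 0x34 idx=16: raw=0x38007 flags P=1 W=1 U=1 S=0
  [2] read 0x38 idx=29: raw=0x3C007 flags P=1 W=1 U=1 S=0
  [3] read 0x3C idx=1: raw=0x40007 flags P=1 W=1 U=1 S=0
  → PA=0x40260  (4 entries read)
#3 VA=0x8403A01260 (r,kernel):
  TLB hit vpn=0x8403A01 → PA=0x40260
#4 VA=0xE0643A04EAF (r,kernel):
  [0] read 0x1B idx=28: raw=0x43007 flags P=1 W=1 U=1 S=0
  [1] read 0x43 idx=25: raw=0x46007 flags P=1 W=1 U=1 S=0
  [2] read 0x46 idx=29: raw=0x47007 flags P=1 W=1 U=1 S=0
  [3] read 0x47 idx=4: raw=0x49007 flags P=1 W=1 U=1 S=0
  → PA=0x49EAF  (4 entries read)

TLB: [["0x58441E04", "0x28"], ["0x1804260D", "0x31"], ["0x8403A01", "0x40"], ["0xE0643A04", "0x49"]]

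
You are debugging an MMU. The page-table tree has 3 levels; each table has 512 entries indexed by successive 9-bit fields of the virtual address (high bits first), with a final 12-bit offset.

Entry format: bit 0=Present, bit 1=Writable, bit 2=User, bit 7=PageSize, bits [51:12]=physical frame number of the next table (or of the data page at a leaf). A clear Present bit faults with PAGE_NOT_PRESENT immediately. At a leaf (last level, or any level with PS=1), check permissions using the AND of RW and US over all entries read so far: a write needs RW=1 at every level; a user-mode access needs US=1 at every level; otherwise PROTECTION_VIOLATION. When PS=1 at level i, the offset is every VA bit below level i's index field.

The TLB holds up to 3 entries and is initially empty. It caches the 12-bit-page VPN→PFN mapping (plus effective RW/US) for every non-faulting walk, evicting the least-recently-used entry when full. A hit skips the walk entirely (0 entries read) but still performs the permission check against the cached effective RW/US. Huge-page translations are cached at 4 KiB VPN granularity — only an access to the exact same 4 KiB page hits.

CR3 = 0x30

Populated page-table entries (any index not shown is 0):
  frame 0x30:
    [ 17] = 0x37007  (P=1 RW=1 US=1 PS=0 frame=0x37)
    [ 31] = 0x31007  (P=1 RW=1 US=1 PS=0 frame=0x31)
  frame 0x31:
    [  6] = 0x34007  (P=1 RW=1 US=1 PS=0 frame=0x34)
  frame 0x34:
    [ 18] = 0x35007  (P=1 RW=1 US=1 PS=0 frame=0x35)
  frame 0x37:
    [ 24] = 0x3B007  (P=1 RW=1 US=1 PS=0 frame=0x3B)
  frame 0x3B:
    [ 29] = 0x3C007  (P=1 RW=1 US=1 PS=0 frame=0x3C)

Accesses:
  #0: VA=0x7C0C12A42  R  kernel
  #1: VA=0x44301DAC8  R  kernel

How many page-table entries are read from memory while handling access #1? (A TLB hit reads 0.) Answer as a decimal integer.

Trace:
#0 VA=0x7C0C12A42 (r,kernel):
  [0] read 0x30 idx=31: raw=0x31007 flags P=1 W=1 U=1 S=0
  [1] read 0x31 idx=6: raw=0x34007 flags P=1 W=1 U=1 S=0
  [2] read 0x34 idx=18: raw=0x35007 flags P=1 W=1 U=1 S=0
  → PA=0x35A42  (3 entries read)
#1 VA=0x44301DAC8 (r,kernel):
  [0] read 0x30 idx=17: raw=0x37007 flags P=1 W=1 U=1 S=0
  [1] read 0x37 idx=24: raw=0x3B007 flags P=1 W=1 U=1 S=0
  [2] read 0x3B idx=29: raw=0x3C007 flags P=1 W=1 U=1 S=0
  → PA=0x3CAC8  (3 entries read)

Entries read for #1: 3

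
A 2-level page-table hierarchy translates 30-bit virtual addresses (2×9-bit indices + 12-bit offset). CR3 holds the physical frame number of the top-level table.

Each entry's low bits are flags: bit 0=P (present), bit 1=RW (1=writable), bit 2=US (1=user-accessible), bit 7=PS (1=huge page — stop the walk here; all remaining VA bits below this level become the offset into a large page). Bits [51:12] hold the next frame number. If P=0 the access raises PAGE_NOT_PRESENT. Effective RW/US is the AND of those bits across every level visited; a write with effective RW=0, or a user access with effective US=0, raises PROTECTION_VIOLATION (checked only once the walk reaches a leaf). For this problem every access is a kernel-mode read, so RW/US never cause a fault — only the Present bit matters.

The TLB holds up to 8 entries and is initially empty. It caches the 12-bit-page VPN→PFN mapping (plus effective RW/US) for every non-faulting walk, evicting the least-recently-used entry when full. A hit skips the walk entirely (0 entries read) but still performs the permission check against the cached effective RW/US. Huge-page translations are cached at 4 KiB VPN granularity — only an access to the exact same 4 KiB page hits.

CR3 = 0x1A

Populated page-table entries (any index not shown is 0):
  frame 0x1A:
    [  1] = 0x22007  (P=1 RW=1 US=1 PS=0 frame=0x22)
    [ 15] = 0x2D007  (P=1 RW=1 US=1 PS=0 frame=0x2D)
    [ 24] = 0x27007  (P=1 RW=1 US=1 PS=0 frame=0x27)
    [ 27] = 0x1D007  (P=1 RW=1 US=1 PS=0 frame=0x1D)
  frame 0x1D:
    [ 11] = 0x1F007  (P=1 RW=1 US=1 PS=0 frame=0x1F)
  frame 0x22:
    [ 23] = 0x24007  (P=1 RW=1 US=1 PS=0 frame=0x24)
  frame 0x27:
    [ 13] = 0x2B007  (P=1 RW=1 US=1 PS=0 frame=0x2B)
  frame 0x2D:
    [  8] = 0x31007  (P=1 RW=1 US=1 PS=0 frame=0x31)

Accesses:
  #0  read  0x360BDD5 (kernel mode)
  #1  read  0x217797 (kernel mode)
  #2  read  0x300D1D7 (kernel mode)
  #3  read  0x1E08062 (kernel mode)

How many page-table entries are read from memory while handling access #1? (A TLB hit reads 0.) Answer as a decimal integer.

Trace:
#0 VA=0x360BDD5 (r,kernel):
  [0] read 0x1A idx=27: raw=0x1D007 flags P=1 W=1 U=1 S=0
  [1] read 0x1D idx=11: raw=0x1F007 flags P=1 W=1 U=1 S=0
  ⇒ phys 0x1FDD5  [2 reads]
#1 VA=0x217797 (r,kernel):
  [0] read 0x1A idx=1: raw=0x22007 flags P=1 W=1 U=1 S=0
  [1] read 0x22 idx=23: raw=0x24007 flags P=1 W=1 U=1 S=0
  ⇒ phys 0x24797  [2 reads]
#2 VA=0x300D1D7 (r,kernel):
  [0] read 0x1A idx=24: raw=0x27007 flags P=1 W=1 U=1 S=0
  [1] read 0x27 idx=13: raw=0x2B007 flags P=1 W=1 U=1 S=0
  ⇒ phys 0x2B1D7  [2 reads]
#3 VA=0x1E08062 (r,kernel):
  [0] read 0x1A idx=15: raw=0x2D007 flags P=1 W=1 U=1 S=0
  [1] read 0x2D idx=8: raw=0x31007 flags P=1 W=1 U=1 S=0
  ⇒ phys 0x31062  [2 reads]

Entries read for #1: 2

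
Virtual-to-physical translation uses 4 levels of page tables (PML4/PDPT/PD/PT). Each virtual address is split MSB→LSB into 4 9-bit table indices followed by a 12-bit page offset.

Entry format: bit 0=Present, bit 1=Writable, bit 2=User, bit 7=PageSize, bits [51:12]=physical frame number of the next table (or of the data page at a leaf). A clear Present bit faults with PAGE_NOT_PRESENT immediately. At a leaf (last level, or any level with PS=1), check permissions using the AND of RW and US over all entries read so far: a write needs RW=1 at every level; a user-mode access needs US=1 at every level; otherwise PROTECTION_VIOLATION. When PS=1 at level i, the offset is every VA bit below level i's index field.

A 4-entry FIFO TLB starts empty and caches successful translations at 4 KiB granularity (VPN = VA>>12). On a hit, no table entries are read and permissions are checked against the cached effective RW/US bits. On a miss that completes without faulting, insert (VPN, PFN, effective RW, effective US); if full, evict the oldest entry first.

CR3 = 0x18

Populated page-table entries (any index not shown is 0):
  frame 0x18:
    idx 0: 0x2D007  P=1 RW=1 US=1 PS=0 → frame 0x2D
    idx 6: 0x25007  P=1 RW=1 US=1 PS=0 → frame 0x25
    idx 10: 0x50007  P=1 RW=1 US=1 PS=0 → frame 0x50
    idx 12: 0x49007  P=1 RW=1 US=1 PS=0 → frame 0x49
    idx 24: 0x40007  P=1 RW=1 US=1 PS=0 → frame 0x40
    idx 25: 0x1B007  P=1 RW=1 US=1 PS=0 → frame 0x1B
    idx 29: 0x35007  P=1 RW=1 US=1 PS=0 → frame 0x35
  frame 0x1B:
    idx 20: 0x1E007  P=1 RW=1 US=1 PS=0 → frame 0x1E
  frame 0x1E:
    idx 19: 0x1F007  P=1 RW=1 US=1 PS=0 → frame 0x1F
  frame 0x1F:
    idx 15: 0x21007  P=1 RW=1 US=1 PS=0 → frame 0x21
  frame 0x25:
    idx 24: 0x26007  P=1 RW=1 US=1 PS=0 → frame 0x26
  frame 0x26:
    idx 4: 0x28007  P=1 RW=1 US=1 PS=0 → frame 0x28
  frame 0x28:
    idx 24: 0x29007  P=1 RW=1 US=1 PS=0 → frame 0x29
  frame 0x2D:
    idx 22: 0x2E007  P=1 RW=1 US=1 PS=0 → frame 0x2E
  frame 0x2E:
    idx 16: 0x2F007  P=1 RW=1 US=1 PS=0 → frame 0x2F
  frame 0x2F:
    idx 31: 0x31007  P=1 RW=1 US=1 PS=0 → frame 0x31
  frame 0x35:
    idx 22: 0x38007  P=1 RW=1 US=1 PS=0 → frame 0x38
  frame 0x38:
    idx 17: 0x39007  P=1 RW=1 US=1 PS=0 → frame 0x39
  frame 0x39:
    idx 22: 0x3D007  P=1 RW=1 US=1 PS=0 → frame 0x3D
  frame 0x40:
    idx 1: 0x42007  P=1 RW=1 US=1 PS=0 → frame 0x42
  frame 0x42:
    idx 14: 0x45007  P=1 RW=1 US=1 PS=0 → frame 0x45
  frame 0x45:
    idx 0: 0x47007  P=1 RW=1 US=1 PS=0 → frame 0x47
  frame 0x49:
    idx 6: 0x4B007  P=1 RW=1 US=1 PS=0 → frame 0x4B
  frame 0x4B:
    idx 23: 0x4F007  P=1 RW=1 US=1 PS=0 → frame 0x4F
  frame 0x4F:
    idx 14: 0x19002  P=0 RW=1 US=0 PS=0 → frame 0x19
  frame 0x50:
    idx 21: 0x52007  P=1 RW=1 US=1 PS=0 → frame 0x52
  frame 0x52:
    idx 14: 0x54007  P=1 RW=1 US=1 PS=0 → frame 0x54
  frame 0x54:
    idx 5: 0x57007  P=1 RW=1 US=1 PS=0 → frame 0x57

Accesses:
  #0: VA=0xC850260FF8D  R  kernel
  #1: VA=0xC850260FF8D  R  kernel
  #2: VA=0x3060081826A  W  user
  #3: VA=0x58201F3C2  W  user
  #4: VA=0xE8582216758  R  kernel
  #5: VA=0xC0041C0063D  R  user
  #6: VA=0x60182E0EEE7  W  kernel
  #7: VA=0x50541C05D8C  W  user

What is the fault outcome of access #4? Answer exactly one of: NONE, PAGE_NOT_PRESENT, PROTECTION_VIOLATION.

Walk each access:
#0 VA=0xC850260FF8D (r,kernel):
  L0 @0x18[25] → 0x1B007  P=1,RW=1,US=1,PS=0
  L1 @0x1B[20] → 0x1E007  P=1,RW=1,US=1,PS=0
  L2 @0x1E[19] → 0x1F007  P=1,RW=1,US=1,PS=0
  L3 @0x1F[15] → 0x21007  P=1,RW=1,US=1,PS=0
  ⇒ phys 0x21F8D  [4 reads]
#1 VA=0xC850260FF8D (r,kernel):
  TLB hit vpn=0xC850260F → PA=0x21F8D
#2 VA=0x3060081826A (w,user):
  L0 @0x18[6] → 0x25007  P=1,RW=1,US=1,PS=0
  L1 @0x25[24] → 0x26007  P=1,RW=1,US=1,PS=0
  L2 @0x26[4] → 0x28007  P=1,RW=1,US=1,PS=0
  L3 @0x28[24] → 0x29007  P=1,RW=1,US=1,PS=0
  ⇒ phys 0x2926A  [4 reads]
#3 VA=0x58201F3C2 (w,user):
  L0 @0x18[0] → 0x2D007  P=1,RW=1,US=1,PS=0
  L1 @0x2D[22] → 0x2E007  P=1,RW=1,US=1,PS=0
  L2 @0x2E[16] → 0x2F007  P=1,RW=1,US=1,PS=0
  L3 @0x2F[31] → 0x31007  P=1,RW=1,US=1,PS=0
  ⇒ phys 0x313C2  [4 reads]
#4 VA=0xE8582216758 (r,kernel):
  L0 @0x18[29] → 0x35007  P=1,RW=1,US=1,PS=0
  L1 @0x35[22] → 0x38007  P=1,RW=1,US=1,PS=0
  L2 @0x38[17] → 0x39007  P=1,RW=1,US=1,PS=0
  L3 @0x39[22] → 0x3D007  P=1,RW=1,US=1,PS=0
  ⇒ phys 0x3D758  [4 reads]
#5 VA=0xC0041C0063D (r,user):
  L0 @0x18[24] → 0x40007  P=1,RW=1,US=1,PS=0
  L1 @0x40[1] → 0x42007  P=1,RW=1,US=1,PS=0
  L2 @0x42[14] → 0x45007  P=1,RW=1,US=1,PS=0
  L3 @0x45[0] → 0x47007  P=1,RW=1,US=1,PS=0
  ⇒ phys 0x4763D  [4 reads]
#6 VA=0x60182E0EEE7 (w,kernel):
  L0 @0x18[12] → 0x49007  P=1,RW=1,US=1,PS=0
  L1 @0x49[6] → 0x4B007  P=1,RW=1,US=1,PS=0
  L2 @0x4B[23] → 0x4F007  P=1,RW=1,US=1,PS=0
  L3 @0x4F[14] → 0x19002  P=0,RW=1,US=0,PS=0
  ✗ PAGE_NOT_PRESENT  [4 reads]
#7 VA=0x50541C05D8C (w,user):
  L0 @0x18[10] → 0x50007  P=1,RW=1,US=1,PS=0
  L1 @0x50[21] → 0x52007  P=1,RW=1,US=1,PS=0
  L2 @0x52[14] → 0x54007  P=1,RW=1,US=1,PS=0
  L3 @0x54[5] → 0x57007  P=1,RW=1,US=1,PS=0
  ⇒ phys 0x57D8C  [4 reads]

Access #4 fault: NONE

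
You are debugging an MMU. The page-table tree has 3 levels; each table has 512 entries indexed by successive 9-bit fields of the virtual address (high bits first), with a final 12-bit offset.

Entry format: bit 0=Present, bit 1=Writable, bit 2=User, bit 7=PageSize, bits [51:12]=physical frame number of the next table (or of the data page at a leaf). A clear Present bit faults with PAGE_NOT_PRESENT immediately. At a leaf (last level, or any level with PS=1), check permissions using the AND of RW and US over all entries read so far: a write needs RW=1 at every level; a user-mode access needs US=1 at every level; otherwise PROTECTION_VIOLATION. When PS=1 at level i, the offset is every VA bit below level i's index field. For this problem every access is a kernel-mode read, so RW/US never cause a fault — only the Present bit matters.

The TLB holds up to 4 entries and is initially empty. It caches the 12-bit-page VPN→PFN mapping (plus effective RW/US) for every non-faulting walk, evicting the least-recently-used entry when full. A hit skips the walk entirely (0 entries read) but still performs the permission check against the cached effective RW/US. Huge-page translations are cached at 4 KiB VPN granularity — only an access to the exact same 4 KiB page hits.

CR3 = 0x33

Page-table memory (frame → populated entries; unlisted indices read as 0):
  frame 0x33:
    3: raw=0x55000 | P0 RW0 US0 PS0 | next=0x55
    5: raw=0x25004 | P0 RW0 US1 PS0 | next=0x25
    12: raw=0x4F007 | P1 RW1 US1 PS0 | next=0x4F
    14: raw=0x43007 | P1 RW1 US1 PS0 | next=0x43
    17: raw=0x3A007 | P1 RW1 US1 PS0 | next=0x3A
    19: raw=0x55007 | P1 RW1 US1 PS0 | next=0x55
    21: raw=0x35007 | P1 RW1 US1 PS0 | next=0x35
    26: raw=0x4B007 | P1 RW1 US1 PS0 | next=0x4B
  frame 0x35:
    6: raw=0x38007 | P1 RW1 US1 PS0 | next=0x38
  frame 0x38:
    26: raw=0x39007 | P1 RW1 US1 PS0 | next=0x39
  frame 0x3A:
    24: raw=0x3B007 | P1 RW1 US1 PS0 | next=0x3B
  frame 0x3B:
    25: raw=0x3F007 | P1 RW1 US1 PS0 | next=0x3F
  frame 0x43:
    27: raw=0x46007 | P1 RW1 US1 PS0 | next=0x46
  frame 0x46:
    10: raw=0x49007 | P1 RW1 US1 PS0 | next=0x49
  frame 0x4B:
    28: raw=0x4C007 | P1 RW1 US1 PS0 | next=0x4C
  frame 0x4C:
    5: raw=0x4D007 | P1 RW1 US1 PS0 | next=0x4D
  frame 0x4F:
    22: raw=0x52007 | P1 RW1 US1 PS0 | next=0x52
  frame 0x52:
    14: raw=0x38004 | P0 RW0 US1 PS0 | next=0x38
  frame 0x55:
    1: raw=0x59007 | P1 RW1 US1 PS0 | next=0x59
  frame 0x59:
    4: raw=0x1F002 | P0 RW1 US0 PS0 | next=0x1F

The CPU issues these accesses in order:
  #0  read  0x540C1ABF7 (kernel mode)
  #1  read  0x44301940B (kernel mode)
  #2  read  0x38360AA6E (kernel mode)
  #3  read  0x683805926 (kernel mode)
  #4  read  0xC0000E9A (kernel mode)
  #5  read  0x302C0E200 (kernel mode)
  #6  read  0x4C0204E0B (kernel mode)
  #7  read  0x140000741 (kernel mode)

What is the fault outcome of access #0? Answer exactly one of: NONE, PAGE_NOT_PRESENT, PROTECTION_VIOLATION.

Walk each access:
#0 VA=0x540C1ABF7 (r,kernel):
  L0: frame=0x33 idx=21 entry=0x35007 [P=1 RW=1 US=1 PS=0]
  L1: frame=0x35 idx=6 entry=0x38007 [P=1 RW=1 US=1 PS=0]
  L2: frame=0x38 idx=26 entry=0x39007 [P=1 RW=1 US=1 PS=0]
  ⇒ phys 0x39BF7  [3 reads]
#1 VA=0x44301940B (r,kernel):
  L0: frame=0x33 idx=17 entry=0x3A007 [P=1 RW=1 US=1 PS=0]
  L1: frame=0x3A idx=24 entry=0x3B007 [P=1 RW=1 US=1 PS=0]
  L2: frame=0x3B idx=25 entry=0x3F007 [P=1 RW=1 US=1 PS=0]
  ⇒ phys 0x3F40B  [3 reads]
#2 VA=0x38360AA6E (r,kernel):
  L0: frame=0x33 idx=14 entry=0x43007 [P=1 RW=1 US=1 PS=0]
  L1: frame=0x43 idx=27 entry=0x46007 [P=1 RW=1 US=1 PS=0]
  L2: frame=0x46 idx=10 entry=0x49007 [P=1 RW=1 US=1 PS=0]
  ⇒ phys 0x49A6E  [3 reads]
#3 VA=0x683805926 (r,kernel):
  L0: frame=0x33 idx=26 entry=0x4B007 [P=1 RW=1 US=1 PS=0]
  L1: frame=0x4B idx=28 entry=0x4C007 [P=1 RW=1 US=1 PS=0]
  L2: frame=0x4C idx=5 entry=0x4D007 [P=1 RW=1 US=1 PS=0]
  ⇒ phys 0x4D926  [3 reads]
#4 VA=0xC0000E9A (r,kernel):
  L0: frame=0x33 idx=3 entry=0x55000 [P=0 RW=0 US=0 PS=0]
  ✗ PAGE_NOT_PRESENT  [1 reads]
#5 VA=0x302C0E200 (r,kernel):
  L0: frame=0x33 idx=12 entry=0x4F007 [P=1 RW=1 US=1 PS=0]
  L1: frame=0x4F idx=22 entry=0x52007 [P=1 RW=1 US=1 PS=0]
  L2: frame=0x52 idx=14 entry=0x38004 [P=0 RW=0 US=1 PS=0]
  ✗ PAGE_NOT_PRESENT  [3 reads]
#6 VA=0x4C0204E0B (r,kernel):
  L0: frame=0x33 idx=19 entry=0x55007 [P=1 RW=1 US=1 PS=0]
  L1: frame=0x55 idx=1 entry=0x59007 [P=1 RW=1 US=1 PS=0]
  L2: frame=0x59 idx=4 entry=0x1F002 [P=0 RW=1 US=0 PS=0]
  ✗ PAGE_NOT_PRESENT  [3 reads]
#7 VA=0x140000741 (r,kernel):
  L0: frame=0x33 idx=5 entry=0x25004 [P=0 RW=0 US=1 PS=0]
  ✗ PAGE_NOT_PRESENT  [1 reads]

Access #0 fault: NONE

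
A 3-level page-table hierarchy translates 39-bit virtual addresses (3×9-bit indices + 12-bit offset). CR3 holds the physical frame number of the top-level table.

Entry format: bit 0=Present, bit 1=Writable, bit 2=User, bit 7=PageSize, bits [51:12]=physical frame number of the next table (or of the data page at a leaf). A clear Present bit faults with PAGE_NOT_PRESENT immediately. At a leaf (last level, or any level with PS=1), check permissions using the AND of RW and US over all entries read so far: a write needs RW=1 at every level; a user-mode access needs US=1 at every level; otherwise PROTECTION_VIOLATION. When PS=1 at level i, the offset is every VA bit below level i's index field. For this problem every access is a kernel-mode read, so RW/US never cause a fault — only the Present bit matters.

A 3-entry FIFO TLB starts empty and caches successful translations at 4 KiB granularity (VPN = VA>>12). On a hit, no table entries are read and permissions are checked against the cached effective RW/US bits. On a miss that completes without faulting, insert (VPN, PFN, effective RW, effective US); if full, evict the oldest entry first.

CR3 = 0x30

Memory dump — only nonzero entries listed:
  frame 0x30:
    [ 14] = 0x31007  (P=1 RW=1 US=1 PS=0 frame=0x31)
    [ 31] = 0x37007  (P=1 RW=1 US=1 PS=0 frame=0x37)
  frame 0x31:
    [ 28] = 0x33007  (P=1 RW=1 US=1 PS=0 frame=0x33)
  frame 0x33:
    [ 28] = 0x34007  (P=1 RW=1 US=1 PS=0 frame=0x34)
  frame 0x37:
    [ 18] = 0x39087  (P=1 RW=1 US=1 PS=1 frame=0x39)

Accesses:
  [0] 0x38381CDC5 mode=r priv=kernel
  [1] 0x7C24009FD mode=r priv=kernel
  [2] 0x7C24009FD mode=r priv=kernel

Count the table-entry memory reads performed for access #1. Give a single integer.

Per-access translation:
#0 VA=0x38381CDC5 (r,kernel):
  lvl0: tbl 0x30, slot 14 ⇒ 0x31007 (P1/RW1/US1/PS0)
  lvl1: tbl 0x31, slot 28 ⇒ 0x33007 (P1/RW1/US1/PS0)
  lvl2: tbl 0x33, slot 28 ⇒ 0x34007 (P1/RW1/US1/PS0)
  ✓ 0x34DC5  — 3 lookups
#1 VA=0x7C24009FD (r,kernel):
  lvl0: tbl 0x30, slot 31 ⇒ 0x37007 (P1/RW1/US1/PS0)
  lvl1: tbl 0x37, slot 18 ⇒ 0x39087 (P1/RW1/US1/PS1)
  ✓ 0x399FD (huge @L1)  — 2 lookups
#2 VA=0x7C24009FD (r,kernel):
  TLB hit vpn=0x7C2400 → PA=0x399FD

Entries read for #1: 2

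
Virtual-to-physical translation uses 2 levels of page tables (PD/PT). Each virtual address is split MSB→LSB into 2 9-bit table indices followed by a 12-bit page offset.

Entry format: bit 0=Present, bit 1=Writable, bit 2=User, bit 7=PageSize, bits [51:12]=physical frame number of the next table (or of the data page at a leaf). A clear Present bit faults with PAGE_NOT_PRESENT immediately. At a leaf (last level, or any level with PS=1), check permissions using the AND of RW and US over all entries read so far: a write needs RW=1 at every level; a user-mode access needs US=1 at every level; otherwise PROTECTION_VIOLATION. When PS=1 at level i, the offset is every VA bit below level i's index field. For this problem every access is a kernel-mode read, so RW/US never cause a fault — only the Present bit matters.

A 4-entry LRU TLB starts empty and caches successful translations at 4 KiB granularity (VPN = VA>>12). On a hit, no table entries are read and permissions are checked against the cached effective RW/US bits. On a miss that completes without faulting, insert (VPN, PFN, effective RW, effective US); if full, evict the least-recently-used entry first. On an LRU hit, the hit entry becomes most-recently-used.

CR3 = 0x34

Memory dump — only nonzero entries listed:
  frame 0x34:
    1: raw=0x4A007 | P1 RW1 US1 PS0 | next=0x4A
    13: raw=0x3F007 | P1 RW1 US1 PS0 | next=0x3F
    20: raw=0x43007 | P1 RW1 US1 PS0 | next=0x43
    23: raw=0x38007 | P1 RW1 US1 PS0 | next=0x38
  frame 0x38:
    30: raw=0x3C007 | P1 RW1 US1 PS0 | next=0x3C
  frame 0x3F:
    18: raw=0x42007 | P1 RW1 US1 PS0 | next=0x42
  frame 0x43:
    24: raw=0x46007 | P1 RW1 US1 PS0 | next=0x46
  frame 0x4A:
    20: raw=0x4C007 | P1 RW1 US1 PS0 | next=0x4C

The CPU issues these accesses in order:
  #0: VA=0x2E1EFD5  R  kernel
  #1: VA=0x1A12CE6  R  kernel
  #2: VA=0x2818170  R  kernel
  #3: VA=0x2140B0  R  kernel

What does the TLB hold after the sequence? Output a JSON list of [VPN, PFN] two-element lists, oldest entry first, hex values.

Trace:
#0 VA=0x2E1EFD5 (r,kernel):
  [0] read 0x34 idx=23: raw=0x38007 flags P=1 W=1 U=1 S=0
  [1] read 0x38 idx=30: raw=0x3C007 flags P=1 W=1 U=1 S=0
  → PA=0x3CFD5  (2 entries read)
#1 VA=0x1A12CE6 (r,kernel):
  [0] read 0x34 idx=13: raw=0x3F007 flags P=1 W=1 U=1 S=0
  [1] read 0x3F idx=18: raw=0x42007 flags P=1 W=1 U=1 S=0
  → PA=0x42CE6  (2 entries read)
#2 VA=0x2818170 (r,kernel):
  [0] read 0x34 idx=20: raw=0x43007 flags P=1 W=1 U=1 S=0
  [1] read 0x43 idx=24: raw=0x46007 flags P=1 W=1 U=1 S=0
  → PA=0x46170  (2 entries read)
#3 VA=0x2140B0 (r,kernel):
  [0] read 0x34 idx=1: raw=0x4A007 flags P=1 W=1 U=1 S=0
  [1] read 0x4A idx=20: raw=0x4C007 flags P=1 W=1 U=1 S=0
  → PA=0x4C0B0  (2 entries read)

TLB: [["0x2E1E", "0x3C"], ["0x1A12", "0x42"], ["0x2818", "0x46"], ["0x214", "0x4C"]]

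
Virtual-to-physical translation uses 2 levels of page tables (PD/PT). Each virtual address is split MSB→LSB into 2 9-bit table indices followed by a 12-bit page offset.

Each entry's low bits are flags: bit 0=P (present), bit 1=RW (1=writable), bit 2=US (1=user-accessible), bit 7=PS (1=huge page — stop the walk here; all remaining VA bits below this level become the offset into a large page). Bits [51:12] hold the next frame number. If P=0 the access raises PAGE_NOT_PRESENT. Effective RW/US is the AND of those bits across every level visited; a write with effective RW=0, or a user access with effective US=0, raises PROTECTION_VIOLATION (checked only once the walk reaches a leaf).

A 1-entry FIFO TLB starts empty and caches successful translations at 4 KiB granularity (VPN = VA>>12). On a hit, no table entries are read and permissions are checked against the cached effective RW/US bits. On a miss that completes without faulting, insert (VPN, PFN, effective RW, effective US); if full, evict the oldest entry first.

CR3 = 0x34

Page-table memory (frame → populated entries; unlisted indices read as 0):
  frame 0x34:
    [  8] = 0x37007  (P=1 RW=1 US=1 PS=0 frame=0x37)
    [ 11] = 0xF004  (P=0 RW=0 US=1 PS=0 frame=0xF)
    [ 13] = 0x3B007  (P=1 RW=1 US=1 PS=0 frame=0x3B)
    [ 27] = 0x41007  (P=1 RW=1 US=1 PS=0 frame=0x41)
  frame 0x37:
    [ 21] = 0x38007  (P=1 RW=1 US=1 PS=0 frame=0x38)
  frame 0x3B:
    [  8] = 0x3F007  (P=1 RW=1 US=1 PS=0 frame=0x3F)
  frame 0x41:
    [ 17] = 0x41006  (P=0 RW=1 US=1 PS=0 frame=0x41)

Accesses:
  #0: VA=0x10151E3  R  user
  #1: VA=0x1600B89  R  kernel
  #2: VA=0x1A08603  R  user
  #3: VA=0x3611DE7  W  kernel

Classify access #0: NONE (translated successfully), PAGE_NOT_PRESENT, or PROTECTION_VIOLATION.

Per-access translation:
#0 VA=0x10151E3 (r,user):
  L0: frame=0x34 idx=8 entry=0x37007 [P=1 RW=1 US=1 PS=0]
  L1: frame=0x37 idx=21 entry=0x38007 [P=1 RW=1 US=1 PS=0]
  → PA=0x381E3  (2 entries read)
#1 VA=0x1600B89 (r,kernel):
  L0: frame=0x34 idx=11 entry=0xF004 [P=0 RW=0 US=1 PS=0]
  → PAGE_NOT_PRESENT  (1 entries read)
#2 VA=0x1A08603 (r,user):
  L0: frame=0x34 idx=13 entry=0x3B007 [P=1 RW=1 US=1 PS=0]
  L1: frame=0x3B idx=8 entry=0x3F007 [P=1 RW=1 US=1 PS=0]
  → PA=0x3F603  (2 entries read)
#3 VA=0x3611DE7 (w,kernel):
  L0: frame=0x34 idx=27 entry=0x41007 [P=1 RW=1 US=1 PS=0]
  L1: frame=0x41 idx=17 entry=0x41006 [P=0 RW=1 US=1 PS=0]
  → PAGE_NOT_PRESENT  (2 entries read)

Access #0 fault: NONE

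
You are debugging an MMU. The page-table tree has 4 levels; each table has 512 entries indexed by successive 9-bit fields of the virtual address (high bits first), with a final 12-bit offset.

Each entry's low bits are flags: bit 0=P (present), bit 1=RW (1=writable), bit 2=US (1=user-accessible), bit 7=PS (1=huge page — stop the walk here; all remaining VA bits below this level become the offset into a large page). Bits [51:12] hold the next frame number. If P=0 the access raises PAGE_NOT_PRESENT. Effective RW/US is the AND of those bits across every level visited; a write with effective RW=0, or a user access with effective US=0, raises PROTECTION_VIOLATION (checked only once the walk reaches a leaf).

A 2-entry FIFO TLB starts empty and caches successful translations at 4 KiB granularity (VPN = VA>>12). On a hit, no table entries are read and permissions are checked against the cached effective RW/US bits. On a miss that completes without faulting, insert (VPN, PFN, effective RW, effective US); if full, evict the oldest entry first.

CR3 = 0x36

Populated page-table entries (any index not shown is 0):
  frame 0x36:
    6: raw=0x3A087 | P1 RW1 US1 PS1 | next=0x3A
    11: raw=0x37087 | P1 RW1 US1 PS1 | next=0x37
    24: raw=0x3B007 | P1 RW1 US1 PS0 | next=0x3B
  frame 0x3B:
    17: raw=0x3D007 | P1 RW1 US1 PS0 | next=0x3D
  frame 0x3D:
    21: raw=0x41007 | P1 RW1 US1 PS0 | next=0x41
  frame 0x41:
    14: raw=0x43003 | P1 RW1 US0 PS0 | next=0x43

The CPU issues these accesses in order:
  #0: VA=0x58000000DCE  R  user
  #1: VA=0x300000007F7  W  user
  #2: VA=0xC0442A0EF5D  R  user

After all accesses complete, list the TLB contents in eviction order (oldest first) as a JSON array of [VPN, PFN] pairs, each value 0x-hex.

Per-access translation:
#0 VA=0x58000000DCE (r,user):
  L0 @0x36[11] → 0x37087  P=1,RW=1,US=1,PS=1
  ✓ 0x37DCE (huge @L0)  — 1 lookups
#1 VA=0x300000007F7 (w,user):
  L0 @0x36[6] → 0x3A087  P=1,RW=1,US=1,PS=1
  ✓ 0x3A7F7 (huge @L0)  — 1 lookups
#2 VA=0xC0442A0EF5D (r,user):
  L0 @0x36[24] → 0x3B007  P=1,RW=1,US=1,PS=0
  L1 @0x3B[17] → 0x3D007  P=1,RW=1,US=1,PS=0
  L2 @0x3D[21] → 0x41007  P=1,RW=1,US=1,PS=0
  L3 @0x41[14] → 0x43003  P=1,RW=1,US=0,PS=0
  ⇒ fault: PROTECTION_VIOLATION  — 4 lookups

TLB: [["0x58000000", "0x37"], ["0x30000000", "0x3A"]]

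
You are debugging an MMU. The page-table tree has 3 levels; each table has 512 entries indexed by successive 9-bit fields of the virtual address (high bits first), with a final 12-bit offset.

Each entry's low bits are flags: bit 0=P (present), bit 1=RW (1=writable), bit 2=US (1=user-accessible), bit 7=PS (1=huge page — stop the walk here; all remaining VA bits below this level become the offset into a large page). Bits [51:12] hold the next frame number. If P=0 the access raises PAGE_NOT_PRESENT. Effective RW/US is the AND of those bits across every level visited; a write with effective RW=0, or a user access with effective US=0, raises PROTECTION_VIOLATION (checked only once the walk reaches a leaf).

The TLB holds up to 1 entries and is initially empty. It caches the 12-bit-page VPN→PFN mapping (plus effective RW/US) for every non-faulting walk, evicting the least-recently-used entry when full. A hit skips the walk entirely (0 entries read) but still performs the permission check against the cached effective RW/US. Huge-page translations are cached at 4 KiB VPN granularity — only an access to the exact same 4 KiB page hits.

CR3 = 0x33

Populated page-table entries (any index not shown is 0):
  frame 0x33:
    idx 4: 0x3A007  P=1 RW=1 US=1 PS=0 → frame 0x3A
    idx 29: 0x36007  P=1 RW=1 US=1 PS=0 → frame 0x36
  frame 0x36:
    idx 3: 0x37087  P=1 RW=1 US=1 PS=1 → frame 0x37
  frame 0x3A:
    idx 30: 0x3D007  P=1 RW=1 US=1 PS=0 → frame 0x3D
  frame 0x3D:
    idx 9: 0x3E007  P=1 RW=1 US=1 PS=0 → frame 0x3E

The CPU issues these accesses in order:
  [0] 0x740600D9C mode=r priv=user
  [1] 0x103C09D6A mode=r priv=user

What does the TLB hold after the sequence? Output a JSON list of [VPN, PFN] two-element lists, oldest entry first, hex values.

Trace:
#0 VA=0x740600D9C (r,user):
  L0: frame=0x33 idx=29 entry=0x36007 [P=1 RW=1 US=1 PS=0]
  L1: frame=0x36 idx=3 entry=0x37087 [P=1 RW=1 US=1 PS=1]
  ⇒ phys 0x37D9C (huge @L1)  [2 reads]
#1 VA=0x103C09D6A (r,user):
  L0: frame=0x33 idx=4 entry=0x3A007 [P=1 RW=1 US=1 PS=0]
  L1: frame=0x3A idx=30 entry=0x3D007 [P=1 RW=1 US=1 PS=0]
  L2: frame=0x3D idx=9 entry=0x3E007 [P=1 RW=1 US=1 PS=0]
  ⇒ phys 0x3ED6A  [3 reads]

TLB: [["0x103C09", "0x3E"]]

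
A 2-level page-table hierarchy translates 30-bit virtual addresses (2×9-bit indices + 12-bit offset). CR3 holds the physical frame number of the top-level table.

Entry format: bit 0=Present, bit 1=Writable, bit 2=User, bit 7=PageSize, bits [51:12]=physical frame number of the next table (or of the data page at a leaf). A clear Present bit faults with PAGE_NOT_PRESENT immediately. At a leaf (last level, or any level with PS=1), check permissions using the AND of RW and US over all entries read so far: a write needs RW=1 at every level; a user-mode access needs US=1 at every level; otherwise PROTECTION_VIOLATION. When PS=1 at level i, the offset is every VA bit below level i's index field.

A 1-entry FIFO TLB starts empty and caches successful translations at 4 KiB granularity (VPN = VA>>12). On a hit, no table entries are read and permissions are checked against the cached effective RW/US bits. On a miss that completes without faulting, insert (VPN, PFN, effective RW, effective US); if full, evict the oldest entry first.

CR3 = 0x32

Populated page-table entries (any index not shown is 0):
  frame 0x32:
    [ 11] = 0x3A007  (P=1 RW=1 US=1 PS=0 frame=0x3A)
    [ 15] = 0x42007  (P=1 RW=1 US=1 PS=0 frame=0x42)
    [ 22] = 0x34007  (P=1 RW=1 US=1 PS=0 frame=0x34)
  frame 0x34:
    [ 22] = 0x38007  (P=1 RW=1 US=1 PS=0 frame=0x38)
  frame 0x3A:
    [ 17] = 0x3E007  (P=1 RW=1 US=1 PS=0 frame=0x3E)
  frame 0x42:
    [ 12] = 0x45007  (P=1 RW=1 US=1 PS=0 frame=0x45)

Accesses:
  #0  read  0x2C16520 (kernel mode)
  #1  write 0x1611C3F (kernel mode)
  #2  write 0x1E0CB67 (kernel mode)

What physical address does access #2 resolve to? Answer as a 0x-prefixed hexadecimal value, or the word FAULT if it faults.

Trace:
#0 VA=0x2C16520 (r,kernel):
  [0] read 0x32 idx=22: raw=0x34007 flags P=1 W=1 U=1 S=0
  [1] read 0x34 idx=22: raw=0x38007 flags P=1 W=1 U=1 S=0
  ✓ 0x38520  — 2 lookups
#1 VA=0x1611C3F (w,kernel):
  [0] read 0x32 idx=11: raw=0x3A007 flags P=1 W=1 U=1 S=0
  [1] read 0x3A idx=17: raw=0x3E007 flags P=1 W=1 U=1 S=0
  ✓ 0x3EC3F  — 2 lookups
#2 VA=0x1E0CB67 (w,kernel):
  [0] read 0x32 idx=15: raw=0x42007 flags P=1 W=1 U=1 S=0
  [1] read 0x42 idx=12: raw=0x45007 flags P=1 W=1 U=1 S=0
  ✓ 0x45B67  — 2 lookups

Access #2 PA: 0x45B67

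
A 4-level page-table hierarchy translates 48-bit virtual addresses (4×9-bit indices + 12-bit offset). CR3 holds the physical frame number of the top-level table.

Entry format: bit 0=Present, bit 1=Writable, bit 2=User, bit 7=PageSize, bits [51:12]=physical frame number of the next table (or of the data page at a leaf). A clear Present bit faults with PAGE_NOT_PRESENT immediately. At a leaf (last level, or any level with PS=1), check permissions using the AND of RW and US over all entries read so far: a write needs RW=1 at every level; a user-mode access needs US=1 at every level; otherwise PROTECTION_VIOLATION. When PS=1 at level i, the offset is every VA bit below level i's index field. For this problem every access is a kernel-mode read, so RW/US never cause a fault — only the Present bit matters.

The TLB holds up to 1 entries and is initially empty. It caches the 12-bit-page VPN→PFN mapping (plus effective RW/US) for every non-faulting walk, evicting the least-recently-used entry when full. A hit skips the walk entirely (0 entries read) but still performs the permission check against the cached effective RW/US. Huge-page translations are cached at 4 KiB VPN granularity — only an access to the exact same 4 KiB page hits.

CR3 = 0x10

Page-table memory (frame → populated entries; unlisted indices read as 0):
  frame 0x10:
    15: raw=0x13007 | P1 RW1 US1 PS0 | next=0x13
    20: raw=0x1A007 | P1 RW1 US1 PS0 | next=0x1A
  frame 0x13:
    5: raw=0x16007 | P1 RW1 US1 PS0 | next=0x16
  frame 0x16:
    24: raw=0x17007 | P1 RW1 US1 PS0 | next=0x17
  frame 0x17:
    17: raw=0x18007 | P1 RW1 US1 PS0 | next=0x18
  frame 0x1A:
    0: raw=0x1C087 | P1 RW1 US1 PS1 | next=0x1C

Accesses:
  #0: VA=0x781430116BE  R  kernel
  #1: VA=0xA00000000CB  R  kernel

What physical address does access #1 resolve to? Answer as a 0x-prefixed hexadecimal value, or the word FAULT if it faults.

Per-access translation:
#0 VA=0x781430116BE (r,kernel):
  lvl0: tbl 0x10, slot 15 ⇒ 0x13007 (P1/RW1/US1/PS0)
  lvl1: tbl 0x13, slot 5 ⇒ 0x16007 (P1/RW1/US1/PS0)
  lvl2: tbl 0x16, slot 24 ⇒ 0x17007 (P1/RW1/US1/PS0)
  lvl3: tbl 0x17, slot 17 ⇒ 0x18007 (P1/RW1/US1/PS0)
  → PA=0x186BE  (4 entries read)
#1 VA=0xA00000000CB (r,kernel):
  lvl0: tbl 0x10, slot 20 ⇒ 0x1A007 (P1/RW1/US1/PS0)
  lvl1: tbl 0x1A, slot 0 ⇒ 0x1C087 (P1/RW1/US1/PS1)
  → PA=0x1C0CB (huge @L1)  (2 entries read)

Access #1 PA: 0x1C0CB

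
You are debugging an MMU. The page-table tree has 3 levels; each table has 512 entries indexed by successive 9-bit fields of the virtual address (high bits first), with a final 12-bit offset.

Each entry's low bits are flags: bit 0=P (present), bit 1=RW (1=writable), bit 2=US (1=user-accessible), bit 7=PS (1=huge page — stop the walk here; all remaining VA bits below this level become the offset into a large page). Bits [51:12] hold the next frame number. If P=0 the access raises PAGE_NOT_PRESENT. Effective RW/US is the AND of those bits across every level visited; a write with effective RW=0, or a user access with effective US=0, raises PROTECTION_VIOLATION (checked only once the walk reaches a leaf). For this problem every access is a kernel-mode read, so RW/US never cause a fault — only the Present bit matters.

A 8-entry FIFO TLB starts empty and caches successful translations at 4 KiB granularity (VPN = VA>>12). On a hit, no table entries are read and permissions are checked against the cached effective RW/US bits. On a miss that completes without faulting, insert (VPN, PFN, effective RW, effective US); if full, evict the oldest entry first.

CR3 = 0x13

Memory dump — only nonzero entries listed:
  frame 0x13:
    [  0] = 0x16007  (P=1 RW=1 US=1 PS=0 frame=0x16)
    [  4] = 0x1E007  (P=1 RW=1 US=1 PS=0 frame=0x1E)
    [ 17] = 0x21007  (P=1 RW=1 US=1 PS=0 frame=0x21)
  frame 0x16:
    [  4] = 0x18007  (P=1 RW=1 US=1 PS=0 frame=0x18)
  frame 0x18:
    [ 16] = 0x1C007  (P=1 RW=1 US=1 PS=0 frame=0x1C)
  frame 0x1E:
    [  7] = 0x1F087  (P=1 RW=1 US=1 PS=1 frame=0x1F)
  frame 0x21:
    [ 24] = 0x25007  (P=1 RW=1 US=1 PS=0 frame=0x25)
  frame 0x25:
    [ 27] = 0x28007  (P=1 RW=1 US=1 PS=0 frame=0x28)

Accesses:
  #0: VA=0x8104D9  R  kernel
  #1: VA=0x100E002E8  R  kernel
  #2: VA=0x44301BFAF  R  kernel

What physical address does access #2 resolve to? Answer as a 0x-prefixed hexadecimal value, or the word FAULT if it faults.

Walk each access:
#0 VA=0x8104D9 (r,kernel):
  L0: frame=0x13 idx=0 entry=0x16007 [P=1 RW=1 US=1 PS=0]
  L1: frame=0x16 idx=4 entry=0x18007 [P=1 RW=1 US=1 PS=0]
  L2: frame=0x18 idx=16 entry=0x1C007 [P=1 RW=1 US=1 PS=0]
  ⇒ phys 0x1C4D9  [3 reads]
#1 VA=0x100E002E8 (r,kernel):
  L0: frame=0x13 idx=4 entry=0x1E007 [P=1 RW=1 US=1 PS=0]
  L1: frame=0x1E idx=7 entry=0x1F087 [P=1 RW=1 US=1 PS=1]
  ⇒ phys 0x1F2E8 (huge @L1)  [2 reads]
#2 VA=0x44301BFAF (r,kernel):
  L0: frame=0x13 idx=17 entry=0x21007 [P=1 RW=1 US=1 PS=0]
  L1: frame=0x21 idx=24 entry=0x25007 [P=1 RW=1 US=1 PS=0]
  L2: frame=0x25 idx=27 entry=0x28007 [P=1 RW=1 US=1 PS=0]
  ⇒ phys 0x28FAF  [3 reads]

Access #2 PA: 0x28FAF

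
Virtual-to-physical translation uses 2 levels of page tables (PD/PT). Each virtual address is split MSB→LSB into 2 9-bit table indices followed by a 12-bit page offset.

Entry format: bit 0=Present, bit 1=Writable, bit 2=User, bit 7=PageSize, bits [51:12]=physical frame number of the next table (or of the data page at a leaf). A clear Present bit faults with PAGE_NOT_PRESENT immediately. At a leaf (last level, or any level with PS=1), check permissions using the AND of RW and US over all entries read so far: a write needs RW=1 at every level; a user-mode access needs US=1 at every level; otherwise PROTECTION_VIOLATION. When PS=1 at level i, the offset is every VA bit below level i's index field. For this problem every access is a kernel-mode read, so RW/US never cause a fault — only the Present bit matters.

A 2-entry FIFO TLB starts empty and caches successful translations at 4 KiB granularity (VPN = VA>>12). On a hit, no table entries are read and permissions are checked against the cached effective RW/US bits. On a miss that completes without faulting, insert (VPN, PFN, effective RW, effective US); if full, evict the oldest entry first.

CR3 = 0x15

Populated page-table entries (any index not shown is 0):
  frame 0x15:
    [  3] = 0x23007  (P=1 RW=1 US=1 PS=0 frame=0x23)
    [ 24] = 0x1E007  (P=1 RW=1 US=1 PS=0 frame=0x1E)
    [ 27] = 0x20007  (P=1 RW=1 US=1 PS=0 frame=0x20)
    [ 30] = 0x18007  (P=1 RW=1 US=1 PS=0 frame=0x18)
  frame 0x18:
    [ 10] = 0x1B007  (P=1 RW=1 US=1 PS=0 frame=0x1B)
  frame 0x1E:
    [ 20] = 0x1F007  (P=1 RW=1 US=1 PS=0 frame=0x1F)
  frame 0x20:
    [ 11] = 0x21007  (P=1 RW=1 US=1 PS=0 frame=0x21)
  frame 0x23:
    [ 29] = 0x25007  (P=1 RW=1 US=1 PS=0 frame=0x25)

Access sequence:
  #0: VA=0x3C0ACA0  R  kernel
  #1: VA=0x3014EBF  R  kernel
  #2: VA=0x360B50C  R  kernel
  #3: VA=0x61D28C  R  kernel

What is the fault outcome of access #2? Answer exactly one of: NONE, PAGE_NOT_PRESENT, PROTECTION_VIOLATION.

Trace:
#0 VA=0x3C0ACA0 (r,kernel):
  L0: frame=0x15 idx=30 entry=0x18007 [P=1 RW=1 US=1 PS=0]
  L1: frame=0x18 idx=10 entry=0x1B007 [P=1 RW=1 US=1 PS=0]
  ✓ 0x1BCA0  — 2 lookups
#1 VA=0x3014EBF (r,kernel):
  L0: frame=0x15 idx=24 entry=0x1E007 [P=1 RW=1 US=1 PS=0]
  L1: frame=0x1E idx=20 entry=0x1F007 [P=1 RW=1 US=1 PS=0]
  ✓ 0x1FEBF  — 2 lookups
#2 VA=0x360B50C (r,kernel):
  L0: frame=0x15 idx=27 entry=0x20007 [P=1 RW=1 US=1 PS=0]
  L1: frame=0x20 idx=11 entry=0x21007 [P=1 RW=1 US=1 PS=0]
  ✓ 0x2150C  — 2 lookups
#3 VA=0x61D28C (r,kernel):
  L0: frame=0x15 idx=3 entry=0x23007 [P=1 RW=1 US=1 PS=0]
  L1: frame=0x23 idx=29 entry=0x25007 [P=1 RW=1 US=1 PS=0]
  ✓ 0x2528C  — 2 lookups

Access #2 fault: NONE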